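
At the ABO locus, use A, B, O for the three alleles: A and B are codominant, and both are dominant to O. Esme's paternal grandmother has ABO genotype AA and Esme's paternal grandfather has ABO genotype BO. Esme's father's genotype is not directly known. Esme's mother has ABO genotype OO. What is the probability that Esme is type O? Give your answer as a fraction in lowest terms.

Esme's father's ABO genotype from AA × BO: 1/2 AB, 1/2 AO.
Crossing each possibility with the mother OO and summing P(type O): 1/2·0 + 1/2·1/2 = 1/4.

1/4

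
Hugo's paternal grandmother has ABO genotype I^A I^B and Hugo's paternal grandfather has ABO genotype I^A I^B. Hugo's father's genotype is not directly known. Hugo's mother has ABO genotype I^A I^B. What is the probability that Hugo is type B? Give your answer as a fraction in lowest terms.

Hugo's father's ABO genotype from I^A I^B × I^A I^B: 1/4 I^A I^A, 1/2 I^A I^B, 1/4 I^B I^B.
Crossing each possibility with the mother I^A I^B and summing P(type B): 1/4·0 + 1/2·1/4 + 1/4·1/2 = 1/4.

1/4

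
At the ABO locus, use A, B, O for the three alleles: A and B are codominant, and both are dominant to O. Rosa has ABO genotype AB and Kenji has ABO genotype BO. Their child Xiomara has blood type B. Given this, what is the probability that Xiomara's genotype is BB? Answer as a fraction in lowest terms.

Cross AB × BO → 1/4 AB, 1/4 AO, 1/4 BB, 1/4 BO.
Type-B genotypes among offspring: BB (1/4), BO (1/4); total 1/2.
P(BB | type B) = (1/4) / (1/2) = 1/2.

1/2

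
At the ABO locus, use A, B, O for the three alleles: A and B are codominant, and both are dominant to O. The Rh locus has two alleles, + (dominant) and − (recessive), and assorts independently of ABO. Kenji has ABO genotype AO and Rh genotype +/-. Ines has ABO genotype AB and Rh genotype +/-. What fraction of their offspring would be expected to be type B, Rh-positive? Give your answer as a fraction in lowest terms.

3/16

ABO cross AO × AB → offspring phenotypes: 1/2 A, 1/4 B, 1/4 AB.
Rh cross +/- × +/- → 3/4 Rh+, 1/4 Rh-.
Independent loci: P(type B, Rh-positive) = 1/4 × 3/4 = 3/16.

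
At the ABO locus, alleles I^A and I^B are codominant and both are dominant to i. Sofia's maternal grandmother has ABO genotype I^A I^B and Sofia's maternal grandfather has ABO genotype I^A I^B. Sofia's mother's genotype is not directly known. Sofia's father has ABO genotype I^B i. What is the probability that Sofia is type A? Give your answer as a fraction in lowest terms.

1/4

Sofia's mother's ABO genotype from I^A I^B × I^A I^B: 1/4 I^A I^A, 1/2 I^A I^B, 1/4 I^B I^B.
Crossing each possibility with the father I^B i and summing P(type A): 1/4·1/2 + 1/2·1/4 + 1/4·0 = 1/4.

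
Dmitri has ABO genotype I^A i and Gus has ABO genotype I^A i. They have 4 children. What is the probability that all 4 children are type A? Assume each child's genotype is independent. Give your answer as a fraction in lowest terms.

ABO cross I^A i × I^A i → 1/4 O, 3/4 A.
So P(type A) = 3/4 per child.
All 4 independent: (3/4)^4 = 81/256.

81/256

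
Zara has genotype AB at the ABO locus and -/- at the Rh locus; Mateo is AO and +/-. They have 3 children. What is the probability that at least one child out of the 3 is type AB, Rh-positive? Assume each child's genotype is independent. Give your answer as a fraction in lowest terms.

ABO cross AB × AO → 1/2 A, 1/4 B, 1/4 AB.
Rh cross -/- × +/- → 1/2 Rh+, 1/2 Rh-; so P(type AB, Rh-positive) = 1/4 × 1/2 = 1/8 per child.
P(none) = (7/8)^3 = 343/512; P(at least one) = 1 − 343/512 = 169/512.

169/512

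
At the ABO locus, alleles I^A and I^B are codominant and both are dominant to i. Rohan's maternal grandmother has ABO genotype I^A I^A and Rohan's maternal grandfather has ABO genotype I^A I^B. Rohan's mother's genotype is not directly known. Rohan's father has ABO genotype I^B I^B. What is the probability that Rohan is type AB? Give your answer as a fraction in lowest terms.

Rohan's mother's ABO genotype from I^A I^A × I^A I^B: 1/2 I^A I^A, 1/2 I^A I^B.
Crossing each possibility with the father I^B I^B and summing P(type AB): 1/2·1 + 1/2·1/2 = 3/4.

3/4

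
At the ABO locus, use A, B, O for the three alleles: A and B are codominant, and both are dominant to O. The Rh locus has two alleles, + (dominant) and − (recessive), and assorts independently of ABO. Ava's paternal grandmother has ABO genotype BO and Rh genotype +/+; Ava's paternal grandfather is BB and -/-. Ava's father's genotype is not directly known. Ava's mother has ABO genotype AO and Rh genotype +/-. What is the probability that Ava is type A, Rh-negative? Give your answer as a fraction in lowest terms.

1/32

Ava's father's ABO genotype from BO × BB: 1/2 BB, 1/2 BO.
Crossing each possibility with the mother AO and summing P(type A): 1/2·0 + 1/2·1/4 = 1/8.
Similarly for Rh via the father's Rh distribution: P(Rh-) = 1/4.
Independent loci: 1/8 × 1/4 = 1/32.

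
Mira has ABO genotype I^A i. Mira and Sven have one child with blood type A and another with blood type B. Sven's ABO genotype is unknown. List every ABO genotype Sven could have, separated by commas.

For each candidate genotype of Sven, check whether crossing it with I^A i can produce every observed child phenotype.
  I^A I^A → possible child types {A} ✗
  I^A I^B → possible child types {A, B, AB} ✓
  I^A i → possible child types {O, A} ✗
  I^B I^B → possible child types {B, AB} ✗
  I^B i → possible child types {O, A, B, AB} ✓
  i i → possible child types {O, A} ✗

I^A I^B, I^B i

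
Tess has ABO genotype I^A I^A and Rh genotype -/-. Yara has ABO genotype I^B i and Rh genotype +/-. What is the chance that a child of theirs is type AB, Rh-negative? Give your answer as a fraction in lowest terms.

1/4

ABO cross I^A I^A × I^B i → offspring phenotypes: 1/2 A, 1/2 AB.
Rh cross -/- × +/- → 1/2 Rh+, 1/2 Rh-.
Independent loci: P(type AB, Rh-negative) = 1/2 × 1/2 = 1/4.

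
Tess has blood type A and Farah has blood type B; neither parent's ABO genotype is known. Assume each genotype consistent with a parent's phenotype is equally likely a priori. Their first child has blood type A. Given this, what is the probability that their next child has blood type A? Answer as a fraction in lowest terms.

5/12

Possible genotypes: Tess ∈ {I^A I^A, I^A i}; Farah ∈ {I^B I^B, I^B i}.
Weight each parental genotype pair by prior × P(type-A child):
  I^A I^A × I^B i: posterior weight 2/3; P(next child type A) = 1/2.
  I^A i × I^B i: posterior weight 1/3; P(next child type A) = 1/4.
Weighted sum = 5/12.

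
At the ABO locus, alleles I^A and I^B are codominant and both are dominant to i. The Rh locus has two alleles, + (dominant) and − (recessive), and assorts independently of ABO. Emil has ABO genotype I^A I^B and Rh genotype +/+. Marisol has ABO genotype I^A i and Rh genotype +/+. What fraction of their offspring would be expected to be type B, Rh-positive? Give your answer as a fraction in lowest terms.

1/4

ABO cross I^A I^B × I^A i → offspring phenotypes: 1/2 A, 1/4 B, 1/4 AB.
Rh cross +/+ × +/+ → 1 Rh+.
Independent loci: P(type B, Rh-positive) = 1/4 × 1 = 1/4.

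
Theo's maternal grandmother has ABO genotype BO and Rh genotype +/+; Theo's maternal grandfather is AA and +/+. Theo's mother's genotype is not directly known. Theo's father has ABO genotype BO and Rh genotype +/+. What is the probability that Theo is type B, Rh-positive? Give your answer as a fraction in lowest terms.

Theo's mother's ABO genotype from BO × AA: 1/2 AB, 1/2 AO.
Crossing each possibility with the father BO and summing P(type B): 1/2·1/2 + 1/2·1/4 = 3/8.
Similarly for Rh via the mother's Rh distribution: P(Rh+) = 1.
Independent loci: 3/8 × 1 = 3/8.

3/8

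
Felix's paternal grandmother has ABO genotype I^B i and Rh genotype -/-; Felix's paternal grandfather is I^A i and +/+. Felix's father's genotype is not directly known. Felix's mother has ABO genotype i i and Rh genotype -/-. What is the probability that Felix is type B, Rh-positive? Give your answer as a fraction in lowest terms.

Felix's father's ABO genotype from I^B i × I^A i: 1/4 I^A I^B, 1/4 I^A i, 1/4 I^B i, 1/4 i i.
Crossing each possibility with the mother i i and summing P(type B): 1/4·1/2 + 1/4·0 + 1/4·1/2 + 1/4·0 = 1/4.
Similarly for Rh via the father's Rh distribution: P(Rh+) = 1/2.
Independent loci: 1/4 × 1/2 = 1/8.

1/8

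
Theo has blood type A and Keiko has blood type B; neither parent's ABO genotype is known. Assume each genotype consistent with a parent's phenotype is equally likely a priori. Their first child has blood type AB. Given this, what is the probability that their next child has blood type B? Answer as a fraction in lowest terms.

Possible genotypes: Theo ∈ {I^A I^A, I^A i}; Keiko ∈ {I^B I^B, I^B i}.
Weight each parental genotype pair by prior × P(type-AB child):
  I^A I^A × I^B I^B: posterior weight 4/9; P(next child type B) = 0.
  I^A I^A × I^B i: posterior weight 2/9; P(next child type B) = 0.
  I^A i × I^B I^B: posterior weight 2/9; P(next child type B) = 1/2.
  I^A i × I^B i: posterior weight 1/9; P(next child type B) = 1/4.
Weighted sum = 5/36.

5/36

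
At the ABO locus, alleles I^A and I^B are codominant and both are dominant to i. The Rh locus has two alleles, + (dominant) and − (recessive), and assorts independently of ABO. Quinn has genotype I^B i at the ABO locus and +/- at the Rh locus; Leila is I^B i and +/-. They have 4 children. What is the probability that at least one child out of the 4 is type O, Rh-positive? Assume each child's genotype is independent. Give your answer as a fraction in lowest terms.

ABO cross I^B i × I^B i → 1/4 O, 3/4 B.
Rh cross +/- × +/- → 3/4 Rh+, 1/4 Rh-; so P(type O, Rh-positive) = 1/4 × 3/4 = 3/16 per child.
P(none) = (13/16)^4 = 28561/65536; P(at least one) = 1 − 28561/65536 = 36975/65536.

36975/65536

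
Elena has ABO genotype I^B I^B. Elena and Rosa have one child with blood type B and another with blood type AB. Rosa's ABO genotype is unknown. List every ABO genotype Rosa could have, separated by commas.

For each candidate genotype of Rosa, check whether crossing it with I^B I^B can produce every observed child phenotype.
  I^A I^A → possible child types {AB} ✗
  I^A I^B → possible child types {B, AB} ✓
  I^A i → possible child types {B, AB} ✓
  I^B I^B → possible child types {B} ✗
  I^B i → possible child types {B} ✗
  i i → possible child types {B} ✗

I^A I^B, I^A i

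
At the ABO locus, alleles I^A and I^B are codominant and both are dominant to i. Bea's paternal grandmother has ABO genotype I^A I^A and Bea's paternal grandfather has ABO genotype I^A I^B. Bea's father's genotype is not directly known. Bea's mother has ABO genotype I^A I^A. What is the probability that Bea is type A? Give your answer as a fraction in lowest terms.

Bea's father's ABO genotype from I^A I^A × I^A I^B: 1/2 I^A I^A, 1/2 I^A I^B.
Crossing each possibility with the mother I^A I^A and summing P(type A): 1/2·1 + 1/2·1/2 = 3/4.

3/4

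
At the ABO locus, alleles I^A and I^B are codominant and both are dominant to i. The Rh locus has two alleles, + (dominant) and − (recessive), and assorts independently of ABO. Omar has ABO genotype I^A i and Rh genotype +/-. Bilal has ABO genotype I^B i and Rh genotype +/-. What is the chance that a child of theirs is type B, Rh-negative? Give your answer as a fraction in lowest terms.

ABO cross I^A i × I^B i → offspring phenotypes: 1/4 O, 1/4 A, 1/4 B, 1/4 AB.
Rh cross +/- × +/- → 3/4 Rh+, 1/4 Rh-.
Independent loci: P(type B, Rh-negative) = 1/4 × 1/4 = 1/16.

1/16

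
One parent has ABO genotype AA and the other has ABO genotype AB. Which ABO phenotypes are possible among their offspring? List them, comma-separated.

A, AB

Gametes from AA × AB give offspring ABO genotypes AA, AB, i.e. phenotypes A, AB.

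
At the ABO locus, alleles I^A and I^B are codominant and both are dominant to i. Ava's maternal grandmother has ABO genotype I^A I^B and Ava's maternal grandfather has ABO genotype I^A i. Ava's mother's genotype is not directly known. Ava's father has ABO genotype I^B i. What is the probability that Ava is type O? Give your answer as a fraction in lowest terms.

Ava's mother's ABO genotype from I^A I^B × I^A i: 1/4 I^A I^A, 1/4 I^A I^B, 1/4 I^A i, 1/4 I^B i.
Crossing each possibility with the father I^B i and summing P(type O): 1/4·0 + 1/4·0 + 1/4·1/4 + 1/4·1/4 = 1/8.

1/8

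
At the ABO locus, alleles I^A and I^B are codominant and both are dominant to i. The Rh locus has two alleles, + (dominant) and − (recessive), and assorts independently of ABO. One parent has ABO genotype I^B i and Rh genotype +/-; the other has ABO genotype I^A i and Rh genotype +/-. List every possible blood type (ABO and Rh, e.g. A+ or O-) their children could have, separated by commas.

Gametes from I^B i × I^A i give offspring ABO genotypes I^A I^B, I^A i, I^B i, i i, i.e. phenotypes O, A, B, AB.
Rh cross +/- × +/- → phenotypes Rh+, Rh-.
Combining independently: O+, O-, A+, A-, B+, B-, AB+, AB-.

O+, O-, A+, A-, B+, B-, AB+, AB-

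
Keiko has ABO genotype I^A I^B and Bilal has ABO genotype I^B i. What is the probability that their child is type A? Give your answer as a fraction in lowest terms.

ABO cross I^A I^B × I^B i → offspring phenotypes: 1/4 A, 1/2 B, 1/4 AB.
So P(type A) = 1/4.

1/4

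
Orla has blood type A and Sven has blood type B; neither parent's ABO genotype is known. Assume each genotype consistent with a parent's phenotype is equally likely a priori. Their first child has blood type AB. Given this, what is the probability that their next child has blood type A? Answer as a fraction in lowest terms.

5/36

Possible genotypes: Orla ∈ {AA, AO}; Sven ∈ {BB, BO}.
Weight each parental genotype pair by prior × P(type-AB child):
  AA × BB: posterior weight 4/9; P(next child type A) = 0.
  AA × BO: posterior weight 2/9; P(next child type A) = 1/2.
  AO × BB: posterior weight 2/9; P(next child type A) = 0.
  AO × BO: posterior weight 1/9; P(next child type A) = 1/4.
Weighted sum = 5/36.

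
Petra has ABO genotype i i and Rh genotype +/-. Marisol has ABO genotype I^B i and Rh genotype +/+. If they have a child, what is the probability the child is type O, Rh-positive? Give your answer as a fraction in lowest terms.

1/2

ABO cross i i × I^B i → offspring phenotypes: 1/2 O, 1/2 B.
Rh cross +/- × +/+ → 1 Rh+.
Independent loci: P(type O, Rh-positive) = 1/2 × 1 = 1/2.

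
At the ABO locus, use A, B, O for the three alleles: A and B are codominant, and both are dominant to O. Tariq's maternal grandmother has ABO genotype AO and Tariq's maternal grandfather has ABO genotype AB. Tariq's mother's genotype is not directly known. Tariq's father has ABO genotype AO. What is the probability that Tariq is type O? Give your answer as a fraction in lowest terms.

1/8

Tariq's mother's ABO genotype from AO × AB: 1/4 AA, 1/4 AB, 1/4 AO, 1/4 BO.
Crossing each possibility with the father AO and summing P(type O): 1/4·0 + 1/4·0 + 1/4·1/4 + 1/4·1/4 = 1/8.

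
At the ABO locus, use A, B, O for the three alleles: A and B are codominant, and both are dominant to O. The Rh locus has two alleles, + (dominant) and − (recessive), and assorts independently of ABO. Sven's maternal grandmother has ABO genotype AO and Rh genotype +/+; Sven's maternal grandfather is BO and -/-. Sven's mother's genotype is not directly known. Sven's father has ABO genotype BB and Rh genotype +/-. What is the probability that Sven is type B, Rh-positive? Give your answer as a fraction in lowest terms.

Sven's mother's ABO genotype from AO × BO: 1/4 AB, 1/4 AO, 1/4 BO, 1/4 OO.
Crossing each possibility with the father BB and summing P(type B): 1/4·1/2 + 1/4·1/2 + 1/4·1 + 1/4·1 = 3/4.
Similarly for Rh via the mother's Rh distribution: P(Rh+) = 3/4.
Independent loci: 3/4 × 3/4 = 9/16.

9/16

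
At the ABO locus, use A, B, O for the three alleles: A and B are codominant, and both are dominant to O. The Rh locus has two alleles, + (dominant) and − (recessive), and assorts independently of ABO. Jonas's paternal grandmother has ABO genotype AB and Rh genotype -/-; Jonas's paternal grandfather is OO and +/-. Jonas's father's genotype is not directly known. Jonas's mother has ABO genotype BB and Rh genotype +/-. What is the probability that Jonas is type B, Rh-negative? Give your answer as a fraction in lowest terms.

Jonas's father's ABO genotype from AB × OO: 1/2 AO, 1/2 BO.
Crossing each possibility with the mother BB and summing P(type B): 1/2·1/2 + 1/2·1 = 3/4.
Similarly for Rh via the father's Rh distribution: P(Rh-) = 3/8.
Independent loci: 3/4 × 3/8 = 9/32.

9/32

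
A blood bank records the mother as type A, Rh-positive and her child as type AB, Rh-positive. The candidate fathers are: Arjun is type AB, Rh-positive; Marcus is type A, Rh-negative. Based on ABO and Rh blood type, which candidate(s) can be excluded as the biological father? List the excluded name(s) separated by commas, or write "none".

A candidate is excluded only if no genotype consistent with his phenotype could produce a type AB, Rh-positive child with a type A, Rh-positive mother.
Marcus (type A, Rh-): no genotype consistent with that phenotype can produce a type-AB Rh+ child with a type-A mother.

Marcus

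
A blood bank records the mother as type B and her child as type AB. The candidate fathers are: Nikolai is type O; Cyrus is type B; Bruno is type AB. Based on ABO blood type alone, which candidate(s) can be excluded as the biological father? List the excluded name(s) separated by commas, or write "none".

A candidate is excluded only if no genotype consistent with his phenotype could produce a type AB child with a type B mother.
Nikolai (type O): no genotype consistent with that phenotype can produce a type-AB child with a type-B mother.
Cyrus (type B): no genotype consistent with that phenotype can produce a type-AB child with a type-B mother.

Nikolai, Cyrus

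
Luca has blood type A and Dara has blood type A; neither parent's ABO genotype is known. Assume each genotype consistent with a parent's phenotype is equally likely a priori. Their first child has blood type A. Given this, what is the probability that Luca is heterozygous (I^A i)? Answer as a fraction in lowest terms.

7/15

Possible genotypes: Luca ∈ {I^A I^A, I^A i}; Dara ∈ {I^A I^A, I^A i}.
Weight each parental genotype pair by prior × P(type-A child):
  I^A I^A × I^A I^A: posterior weight 4/15.
  I^A I^A × I^A i: posterior weight 4/15.
  I^A i × I^A I^A: posterior weight 4/15.
  I^A i × I^A i: posterior weight 1/5.
Sum the posterior weight over pairs where Luca is I^A i: 7/15.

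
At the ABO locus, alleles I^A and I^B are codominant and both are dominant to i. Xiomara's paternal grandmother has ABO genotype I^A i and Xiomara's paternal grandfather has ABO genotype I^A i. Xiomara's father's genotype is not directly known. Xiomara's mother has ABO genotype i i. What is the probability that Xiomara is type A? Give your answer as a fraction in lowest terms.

Xiomara's father's ABO genotype from I^A i × I^A i: 1/4 I^A I^A, 1/2 I^A i, 1/4 i i.
Crossing each possibility with the mother i i and summing P(type A): 1/4·1 + 1/2·1/2 + 1/4·0 = 1/2.

1/2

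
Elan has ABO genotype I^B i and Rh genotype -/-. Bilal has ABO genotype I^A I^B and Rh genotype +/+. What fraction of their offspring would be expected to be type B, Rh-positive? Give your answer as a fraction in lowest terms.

ABO cross I^B i × I^A I^B → offspring phenotypes: 1/4 A, 1/2 B, 1/4 AB.
Rh cross -/- × +/+ → 1 Rh+.
Independent loci: P(type B, Rh-positive) = 1/2 × 1 = 1/2.

1/2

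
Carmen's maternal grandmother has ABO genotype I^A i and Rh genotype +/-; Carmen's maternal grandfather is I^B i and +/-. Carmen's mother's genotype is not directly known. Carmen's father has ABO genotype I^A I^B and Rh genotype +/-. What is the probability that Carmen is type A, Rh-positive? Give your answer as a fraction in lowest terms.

9/32

Carmen's mother's ABO genotype from I^A i × I^B i: 1/4 I^A I^B, 1/4 I^A i, 1/4 I^B i, 1/4 i i.
Crossing each possibility with the father I^A I^B and summing P(type A): 1/4·1/4 + 1/4·1/2 + 1/4·1/4 + 1/4·1/2 = 3/8.
Similarly for Rh via the mother's Rh distribution: P(Rh+) = 3/4.
Independent loci: 3/8 × 3/4 = 9/32.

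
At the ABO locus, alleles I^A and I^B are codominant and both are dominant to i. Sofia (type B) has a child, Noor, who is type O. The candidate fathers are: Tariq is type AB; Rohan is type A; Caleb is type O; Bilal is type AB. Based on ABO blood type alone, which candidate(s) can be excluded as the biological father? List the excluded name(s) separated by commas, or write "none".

A candidate is excluded only if no genotype consistent with his phenotype could produce a type O child with a type B mother.
Tariq (type AB): no genotype consistent with that phenotype can produce a type-O child with a type-B mother.
Bilal (type AB): no genotype consistent with that phenotype can produce a type-O child with a type-B mother.

Tariq, Bilal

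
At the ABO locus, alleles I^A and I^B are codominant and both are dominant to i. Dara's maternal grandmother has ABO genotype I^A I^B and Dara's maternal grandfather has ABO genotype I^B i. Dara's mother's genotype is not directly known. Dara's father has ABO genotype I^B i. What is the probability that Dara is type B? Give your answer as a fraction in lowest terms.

5/8

Dara's mother's ABO genotype from I^A I^B × I^B i: 1/4 I^A I^B, 1/4 I^A i, 1/4 I^B I^B, 1/4 I^B i.
Crossing each possibility with the father I^B i and summing P(type B): 1/4·1/2 + 1/4·1/4 + 1/4·1 + 1/4·3/4 = 5/8.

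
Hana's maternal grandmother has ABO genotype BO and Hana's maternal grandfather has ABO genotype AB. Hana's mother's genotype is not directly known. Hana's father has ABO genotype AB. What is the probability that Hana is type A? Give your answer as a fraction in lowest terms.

Hana's mother's ABO genotype from BO × AB: 1/4 AB, 1/4 AO, 1/4 BB, 1/4 BO.
Crossing each possibility with the father AB and summing P(type A): 1/4·1/4 + 1/4·1/2 + 1/4·0 + 1/4·1/4 = 1/4.

1/4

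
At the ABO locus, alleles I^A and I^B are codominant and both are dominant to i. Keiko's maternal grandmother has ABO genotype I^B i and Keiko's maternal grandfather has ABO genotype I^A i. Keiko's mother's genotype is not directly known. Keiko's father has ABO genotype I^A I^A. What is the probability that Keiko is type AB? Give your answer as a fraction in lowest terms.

Keiko's mother's ABO genotype from I^B i × I^A i: 1/4 I^A I^B, 1/4 I^A i, 1/4 I^B i, 1/4 i i.
Crossing each possibility with the father I^A I^A and summing P(type AB): 1/4·1/2 + 1/4·0 + 1/4·1/2 + 1/4·0 = 1/4.

1/4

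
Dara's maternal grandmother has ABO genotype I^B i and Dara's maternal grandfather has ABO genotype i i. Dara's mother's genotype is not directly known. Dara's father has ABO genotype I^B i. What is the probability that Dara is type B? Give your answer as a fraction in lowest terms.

5/8

Dara's mother's ABO genotype from I^B i × i i: 1/2 I^B i, 1/2 i i.
Crossing each possibility with the father I^B i and summing P(type B): 1/2·3/4 + 1/2·1/2 = 5/8.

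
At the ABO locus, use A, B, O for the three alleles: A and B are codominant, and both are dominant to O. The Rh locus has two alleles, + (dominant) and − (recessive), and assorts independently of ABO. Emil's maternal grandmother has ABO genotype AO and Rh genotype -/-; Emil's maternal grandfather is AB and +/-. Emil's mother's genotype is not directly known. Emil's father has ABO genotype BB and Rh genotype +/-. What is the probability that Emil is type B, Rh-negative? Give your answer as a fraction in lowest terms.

Emil's mother's ABO genotype from AO × AB: 1/4 AA, 1/4 AB, 1/4 AO, 1/4 BO.
Crossing each possibility with the father BB and summing P(type B): 1/4·0 + 1/4·1/2 + 1/4·1/2 + 1/4·1 = 1/2.
Similarly for Rh via the mother's Rh distribution: P(Rh-) = 3/8.
Independent loci: 1/2 × 3/8 = 3/16.

3/16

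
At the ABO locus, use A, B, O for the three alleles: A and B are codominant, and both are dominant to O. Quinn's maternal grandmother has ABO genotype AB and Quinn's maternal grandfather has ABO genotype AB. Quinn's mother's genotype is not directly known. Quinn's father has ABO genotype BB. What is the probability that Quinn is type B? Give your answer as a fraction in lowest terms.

Quinn's mother's ABO genotype from AB × AB: 1/4 AA, 1/2 AB, 1/4 BB.
Crossing each possibility with the father BB and summing P(type B): 1/4·0 + 1/2·1/2 + 1/4·1 = 1/2.

1/2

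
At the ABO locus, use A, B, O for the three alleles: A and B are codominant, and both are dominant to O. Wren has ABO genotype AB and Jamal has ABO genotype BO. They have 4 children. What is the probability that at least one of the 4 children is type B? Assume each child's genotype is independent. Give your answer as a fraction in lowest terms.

ABO cross AB × BO → 1/4 A, 1/2 B, 1/4 AB.
So P(type B) = 1/2 per child.
P(none) = (1/2)^4 = 1/16; P(at least one) = 1 − 1/16 = 15/16.

15/16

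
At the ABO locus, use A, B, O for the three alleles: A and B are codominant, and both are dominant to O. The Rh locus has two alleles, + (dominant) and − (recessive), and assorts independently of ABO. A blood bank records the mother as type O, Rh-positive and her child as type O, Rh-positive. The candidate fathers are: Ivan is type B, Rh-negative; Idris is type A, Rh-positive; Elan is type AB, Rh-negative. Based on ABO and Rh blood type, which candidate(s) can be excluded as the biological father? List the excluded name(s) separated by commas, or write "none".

Elan

A candidate is excluded only if no genotype consistent with his phenotype could produce a type O, Rh-positive child with a type O, Rh-positive mother.
Elan (type AB, Rh-): no genotype consistent with that phenotype can produce a type-O Rh+ child with a type-O mother.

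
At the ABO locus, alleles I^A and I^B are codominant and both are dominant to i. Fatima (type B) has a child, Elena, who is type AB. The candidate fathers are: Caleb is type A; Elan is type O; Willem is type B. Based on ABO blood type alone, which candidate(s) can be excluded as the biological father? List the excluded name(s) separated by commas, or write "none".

Elan, Willem

A candidate is excluded only if no genotype consistent with his phenotype could produce a type AB child with a type B mother.
Elan (type O): no genotype consistent with that phenotype can produce a type-AB child with a type-B mother.
Willem (type B): no genotype consistent with that phenotype can produce a type-AB child with a type-B mother.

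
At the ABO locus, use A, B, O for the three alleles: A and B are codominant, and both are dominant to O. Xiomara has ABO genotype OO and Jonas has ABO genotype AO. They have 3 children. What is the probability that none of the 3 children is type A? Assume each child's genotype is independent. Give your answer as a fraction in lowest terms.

1/8

ABO cross OO × AO → 1/2 O, 1/2 A.
So P(type A) = 1/2 per child.
P(not type A) = 1/2 for one child; (1/2)^3 = 1/8.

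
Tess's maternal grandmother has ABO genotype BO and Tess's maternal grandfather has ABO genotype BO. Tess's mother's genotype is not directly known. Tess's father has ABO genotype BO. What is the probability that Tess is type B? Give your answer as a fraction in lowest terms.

3/4

Tess's mother's ABO genotype from BO × BO: 1/4 BB, 1/2 BO, 1/4 OO.
Crossing each possibility with the father BO and summing P(type B): 1/4·1 + 1/2·3/4 + 1/4·1/2 = 3/4.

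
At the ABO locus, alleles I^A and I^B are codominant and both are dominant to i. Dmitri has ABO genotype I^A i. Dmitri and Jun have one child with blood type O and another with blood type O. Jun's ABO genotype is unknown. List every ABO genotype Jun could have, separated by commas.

For each candidate genotype of Jun, check whether crossing it with I^A i can produce every observed child phenotype.
  I^A I^A → possible child types {A} ✗
  I^A I^B → possible child types {A, B, AB} ✗
  I^A i → possible child types {O, A} ✓
  I^B I^B → possible child types {B, AB} ✗
  I^B i → possible child types {O, A, B, AB} ✓
  i i → possible child types {O, A} ✓

I^A i, I^B i, i i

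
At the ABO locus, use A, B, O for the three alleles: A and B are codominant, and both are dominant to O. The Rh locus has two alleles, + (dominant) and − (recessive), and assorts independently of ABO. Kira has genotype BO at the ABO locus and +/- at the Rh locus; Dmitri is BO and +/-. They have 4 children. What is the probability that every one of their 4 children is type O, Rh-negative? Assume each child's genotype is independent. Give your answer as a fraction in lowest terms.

1/65536

ABO cross BO × BO → 1/4 O, 3/4 B.
Rh cross +/- × +/- → 3/4 Rh+, 1/4 Rh-; so P(type O, Rh-negative) = 1/4 × 1/4 = 1/16 per child.
All 4 independent: (1/16)^4 = 1/65536.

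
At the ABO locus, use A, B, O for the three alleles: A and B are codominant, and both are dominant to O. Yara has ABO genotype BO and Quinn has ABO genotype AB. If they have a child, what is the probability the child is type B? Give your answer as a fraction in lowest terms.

ABO cross BO × AB → offspring phenotypes: 1/4 A, 1/2 B, 1/4 AB.
So P(type B) = 1/2.

1/2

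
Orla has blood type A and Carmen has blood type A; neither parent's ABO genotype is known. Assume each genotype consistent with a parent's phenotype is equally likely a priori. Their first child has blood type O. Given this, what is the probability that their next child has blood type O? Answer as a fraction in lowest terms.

1/4

Possible genotypes: Orla ∈ {I^A I^A, I^A i}; Carmen ∈ {I^A I^A, I^A i}.
Weight each parental genotype pair by prior × P(type-O child):
  I^A i × I^A i: posterior weight 1; P(next child type O) = 1/4.
Weighted sum = 1/4.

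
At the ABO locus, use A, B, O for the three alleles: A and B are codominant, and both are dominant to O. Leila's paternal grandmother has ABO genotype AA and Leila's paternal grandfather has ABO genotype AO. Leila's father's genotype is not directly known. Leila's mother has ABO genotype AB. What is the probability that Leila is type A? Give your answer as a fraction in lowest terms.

Leila's father's ABO genotype from AA × AO: 1/2 AA, 1/2 AO.
Crossing each possibility with the mother AB and summing P(type A): 1/2·1/2 + 1/2·1/2 = 1/2.

1/2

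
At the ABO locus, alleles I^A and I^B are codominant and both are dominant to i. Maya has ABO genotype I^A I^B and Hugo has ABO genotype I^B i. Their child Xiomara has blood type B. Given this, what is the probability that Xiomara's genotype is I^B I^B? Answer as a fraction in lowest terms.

Cross I^A I^B × I^B i → 1/4 I^A I^B, 1/4 I^A i, 1/4 I^B I^B, 1/4 I^B i.
Type-B genotypes among offspring: I^B I^B (1/4), I^B i (1/4); total 1/2.
P(I^B I^B | type B) = (1/4) / (1/2) = 1/2.

1/2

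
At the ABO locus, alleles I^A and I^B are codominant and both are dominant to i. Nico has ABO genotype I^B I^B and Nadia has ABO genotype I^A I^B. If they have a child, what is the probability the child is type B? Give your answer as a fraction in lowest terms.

ABO cross I^B I^B × I^A I^B → offspring phenotypes: 1/2 B, 1/2 AB.
So P(type B) = 1/2.

1/2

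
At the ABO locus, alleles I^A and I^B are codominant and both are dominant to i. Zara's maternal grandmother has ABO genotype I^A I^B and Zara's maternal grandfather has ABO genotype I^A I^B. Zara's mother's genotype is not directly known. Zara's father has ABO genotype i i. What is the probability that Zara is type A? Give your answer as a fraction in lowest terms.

Zara's mother's ABO genotype from I^A I^B × I^A I^B: 1/4 I^A I^A, 1/2 I^A I^B, 1/4 I^B I^B.
Crossing each possibility with the father i i and summing P(type A): 1/4·1 + 1/2·1/2 + 1/4·0 = 1/2.

1/2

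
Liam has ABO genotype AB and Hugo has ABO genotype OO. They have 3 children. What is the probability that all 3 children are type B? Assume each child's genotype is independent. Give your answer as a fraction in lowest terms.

1/8

ABO cross AB × OO → 1/2 A, 1/2 B.
So P(type B) = 1/2 per child.
All 3 independent: (1/2)^3 = 1/8.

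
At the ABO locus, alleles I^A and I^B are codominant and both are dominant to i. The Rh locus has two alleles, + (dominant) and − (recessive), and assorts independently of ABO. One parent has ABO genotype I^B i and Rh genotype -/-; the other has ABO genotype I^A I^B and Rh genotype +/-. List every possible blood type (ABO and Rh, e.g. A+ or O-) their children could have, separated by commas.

Gametes from I^B i × I^A I^B give offspring ABO genotypes I^A I^B, I^A i, I^B I^B, I^B i, i.e. phenotypes A, B, AB.
Rh cross -/- × +/- → phenotypes Rh+, Rh-.
Combining independently: A+, A-, B+, B-, AB+, AB-.

A+, A-, B+, B-, AB+, AB-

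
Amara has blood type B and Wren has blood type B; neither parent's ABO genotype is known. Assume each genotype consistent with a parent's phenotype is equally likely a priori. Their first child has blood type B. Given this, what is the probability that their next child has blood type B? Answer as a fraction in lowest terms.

19/20

Possible genotypes: Amara ∈ {I^B I^B, I^B i}; Wren ∈ {I^B I^B, I^B i}.
Weight each parental genotype pair by prior × P(type-B child):
  I^B I^B × I^B I^B: posterior weight 4/15; P(next child type B) = 1.
  I^B I^B × I^B i: posterior weight 4/15; P(next child type B) = 1.
  I^B i × I^B I^B: posterior weight 4/15; P(next child type B) = 1.
  I^B i × I^B i: posterior weight 1/5; P(next child type B) = 3/4.
Weighted sum = 19/20.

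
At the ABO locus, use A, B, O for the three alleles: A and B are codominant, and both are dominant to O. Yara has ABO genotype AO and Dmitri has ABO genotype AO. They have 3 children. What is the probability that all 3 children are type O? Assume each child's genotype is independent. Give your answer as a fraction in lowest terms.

1/64

ABO cross AO × AO → 1/4 O, 3/4 A.
So P(type O) = 1/4 per child.
All 3 independent: (1/4)^3 = 1/64.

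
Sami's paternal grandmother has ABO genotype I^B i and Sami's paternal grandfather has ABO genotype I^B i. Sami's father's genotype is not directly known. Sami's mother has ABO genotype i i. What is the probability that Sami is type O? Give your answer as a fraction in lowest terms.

Sami's father's ABO genotype from I^B i × I^B i: 1/4 I^B I^B, 1/2 I^B i, 1/4 i i.
Crossing each possibility with the mother i i and summing P(type O): 1/4·0 + 1/2·1/2 + 1/4·1 = 1/2.

1/2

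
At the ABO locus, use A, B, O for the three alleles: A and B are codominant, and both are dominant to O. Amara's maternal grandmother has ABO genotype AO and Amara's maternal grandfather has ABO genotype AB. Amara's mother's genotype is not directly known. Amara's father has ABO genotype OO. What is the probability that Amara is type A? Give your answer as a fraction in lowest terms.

1/2

Amara's mother's ABO genotype from AO × AB: 1/4 AA, 1/4 AB, 1/4 AO, 1/4 BO.
Crossing each possibility with the father OO and summing P(type A): 1/4·1 + 1/4·1/2 + 1/4·1/2 + 1/4·0 = 1/2.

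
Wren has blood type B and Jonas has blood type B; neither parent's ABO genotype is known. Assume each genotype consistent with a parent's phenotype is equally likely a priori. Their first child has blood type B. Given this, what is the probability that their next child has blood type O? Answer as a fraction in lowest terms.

Possible genotypes: Wren ∈ {BB, BO}; Jonas ∈ {BB, BO}.
Weight each parental genotype pair by prior × P(type-B child):
  BB × BB: posterior weight 4/15; P(next child type O) = 0.
  BB × BO: posterior weight 4/15; P(next child type O) = 0.
  BO × BB: posterior weight 4/15; P(next child type O) = 0.
  BO × BO: posterior weight 1/5; P(next child type O) = 1/4.
Weighted sum = 1/20.

1/20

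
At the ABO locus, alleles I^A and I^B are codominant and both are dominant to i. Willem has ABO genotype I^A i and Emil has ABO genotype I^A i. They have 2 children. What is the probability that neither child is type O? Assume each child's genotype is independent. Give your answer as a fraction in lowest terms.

9/16

ABO cross I^A i × I^A i → 1/4 O, 3/4 A.
So P(type O) = 1/4 per child.
P(not type O) = 3/4 for one child; (3/4)^2 = 9/16.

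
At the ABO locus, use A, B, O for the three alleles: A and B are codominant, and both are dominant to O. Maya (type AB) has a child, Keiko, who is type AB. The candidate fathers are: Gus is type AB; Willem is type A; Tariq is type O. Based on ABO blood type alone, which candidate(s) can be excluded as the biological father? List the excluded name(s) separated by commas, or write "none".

Tariq

A candidate is excluded only if no genotype consistent with his phenotype could produce a type AB child with a type AB mother.
Tariq (type O): no genotype consistent with that phenotype can produce a type-AB child with a type-AB mother.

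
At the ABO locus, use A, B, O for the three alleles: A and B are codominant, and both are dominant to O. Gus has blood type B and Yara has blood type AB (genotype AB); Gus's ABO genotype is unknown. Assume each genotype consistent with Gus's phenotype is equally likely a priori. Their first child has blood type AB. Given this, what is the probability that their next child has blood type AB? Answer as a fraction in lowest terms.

Possible genotypes: Gus ∈ {BB, BO}; Yara ∈ {AB}.
Weight each parental genotype pair by prior × P(type-AB child):
  BB × AB: posterior weight 2/3; P(next child type AB) = 1/2.
  BO × AB: posterior weight 1/3; P(next child type AB) = 1/4.
Weighted sum = 5/12.

5/12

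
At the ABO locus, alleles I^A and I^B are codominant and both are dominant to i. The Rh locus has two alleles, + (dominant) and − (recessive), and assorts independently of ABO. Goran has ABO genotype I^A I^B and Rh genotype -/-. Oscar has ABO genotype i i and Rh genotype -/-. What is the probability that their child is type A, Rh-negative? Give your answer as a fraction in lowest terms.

ABO cross I^A I^B × i i → offspring phenotypes: 1/2 A, 1/2 B.
Rh cross -/- × -/- → 1 Rh-.
Independent loci: P(type A, Rh-negative) = 1/2 × 1 = 1/2.

1/2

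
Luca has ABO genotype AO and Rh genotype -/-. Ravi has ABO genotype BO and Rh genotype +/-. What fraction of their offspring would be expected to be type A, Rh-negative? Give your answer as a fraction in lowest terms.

ABO cross AO × BO → offspring phenotypes: 1/4 O, 1/4 A, 1/4 B, 1/4 AB.
Rh cross -/- × +/- → 1/2 Rh+, 1/2 Rh-.
Independent loci: P(type A, Rh-negative) = 1/4 × 1/2 = 1/8.

1/8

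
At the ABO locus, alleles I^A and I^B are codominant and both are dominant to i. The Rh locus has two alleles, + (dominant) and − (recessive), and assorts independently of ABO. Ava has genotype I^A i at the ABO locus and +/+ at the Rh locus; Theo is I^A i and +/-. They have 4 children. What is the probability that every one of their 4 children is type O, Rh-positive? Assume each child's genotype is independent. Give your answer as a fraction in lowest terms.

1/256

ABO cross I^A i × I^A i → 1/4 O, 3/4 A.
Rh cross +/+ × +/- → 1 Rh+; so P(type O, Rh-positive) = 1/4 × 1 = 1/4 per child.
All 4 independent: (1/4)^4 = 1/256.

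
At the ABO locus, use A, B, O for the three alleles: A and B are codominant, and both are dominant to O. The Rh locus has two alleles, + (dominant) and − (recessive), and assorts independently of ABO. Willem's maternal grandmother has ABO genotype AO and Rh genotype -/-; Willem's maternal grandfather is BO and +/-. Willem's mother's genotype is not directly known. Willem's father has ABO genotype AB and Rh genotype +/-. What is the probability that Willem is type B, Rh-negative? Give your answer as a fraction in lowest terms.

9/64

Willem's mother's ABO genotype from AO × BO: 1/4 AB, 1/4 AO, 1/4 BO, 1/4 OO.
Crossing each possibility with the father AB and summing P(type B): 1/4·1/4 + 1/4·1/4 + 1/4·1/2 + 1/4·1/2 = 3/8.
Similarly for Rh via the mother's Rh distribution: P(Rh-) = 3/8.
Independent loci: 3/8 × 3/8 = 9/64.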